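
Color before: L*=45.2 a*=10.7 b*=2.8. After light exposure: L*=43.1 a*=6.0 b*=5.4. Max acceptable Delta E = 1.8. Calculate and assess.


dL = -2.1, da = -4.7, db = 2.6
dE = sqrt((-2.1)^2 + (-4.7)^2 + (2.6)^2) = 5.77
Max = 1.8
Passes: No


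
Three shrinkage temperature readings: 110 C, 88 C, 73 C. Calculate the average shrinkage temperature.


Average = (110 + 88 + 73) / 3
Average = 271 / 3 = 90.3 C


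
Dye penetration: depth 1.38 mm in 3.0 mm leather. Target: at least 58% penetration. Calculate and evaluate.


Penetration = 1.38 / 3.0 x 100 = 46.0%
Target: 58%
Meets target: No


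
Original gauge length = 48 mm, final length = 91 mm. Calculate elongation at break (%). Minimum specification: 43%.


Elongation = 89.6%
Meets spec: Yes

Extension = 91 - 48 = 43 mm
Elongation = 43 / 48 x 100 = 89.6%
Minimum required: 43%
Meets specification: Yes


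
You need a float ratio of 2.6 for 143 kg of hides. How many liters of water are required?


371.8 L

Water = hide weight x target ratio
Water = 143 x 2.6 = 371.8 L


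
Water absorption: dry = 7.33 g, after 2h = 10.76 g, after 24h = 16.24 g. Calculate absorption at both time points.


WA (2h) = (10.76 - 7.33) / 7.33 x 100 = 46.8%
WA (24h) = (16.24 - 7.33) / 7.33 x 100 = 121.6%


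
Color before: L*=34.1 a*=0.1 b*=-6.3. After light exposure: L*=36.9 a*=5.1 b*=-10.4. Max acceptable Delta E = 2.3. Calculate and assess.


Delta E = 7.05
Passes: No


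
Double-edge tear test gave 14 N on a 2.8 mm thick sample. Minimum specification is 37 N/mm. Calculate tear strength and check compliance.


Tear strength = 5.0 N/mm
Compliant: No

Tear strength = 14 / 2.8 = 5.0 N/mm
Required minimum = 37 N/mm
Compliant: No


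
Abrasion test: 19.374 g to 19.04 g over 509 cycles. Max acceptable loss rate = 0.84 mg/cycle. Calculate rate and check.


Rate = 0.656 mg/cycle
Passes: Yes

Loss = 19.374 - 19.04 = 0.334 g
Rate = 0.334 g / 509 cycles x 1000 = 0.656 mg/cycle
Max = 0.84 mg/cycle
Passes: Yes


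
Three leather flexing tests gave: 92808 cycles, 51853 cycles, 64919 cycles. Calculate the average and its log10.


Average = (92808 + 51853 + 64919) / 3 = 69860 cycles
log10(69860) = 4.84


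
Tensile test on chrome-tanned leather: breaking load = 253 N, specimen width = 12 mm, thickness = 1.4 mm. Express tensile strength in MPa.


15.06 MPa


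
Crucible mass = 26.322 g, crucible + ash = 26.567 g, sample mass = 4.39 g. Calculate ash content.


Ash mass = 26.567 - 26.322 = 0.245 g
Ash% = 0.245 / 4.39 x 100 = 5.58%


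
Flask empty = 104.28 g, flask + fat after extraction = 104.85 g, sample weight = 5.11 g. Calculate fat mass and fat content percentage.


Fat mass = 104.85 - 104.28 = 0.57 g
Fat% = 0.57 / 5.11 x 100 = 11.2%


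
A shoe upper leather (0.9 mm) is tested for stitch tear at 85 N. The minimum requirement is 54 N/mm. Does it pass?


STS = 94.4 N/mm
Passes: Yes


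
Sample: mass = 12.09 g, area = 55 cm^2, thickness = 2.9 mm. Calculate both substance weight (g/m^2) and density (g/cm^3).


Substance weight = 2198.2 g/m^2
Density = 0.758 g/cm^3

SW = 12.09 / 55 x 10000 = 2198.2 g/m^2
Volume = 55 x 2.9 / 10 = 15.95 cm^3
Density = 12.09 / 15.95 = 0.758 g/cm^3


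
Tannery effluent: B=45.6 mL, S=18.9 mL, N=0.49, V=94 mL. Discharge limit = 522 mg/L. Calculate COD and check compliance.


COD = (45.6 - 18.9) x 0.49 x 8000 / 94 = 1113.4 mg/L
Limit: 522 mg/L
Compliant: No


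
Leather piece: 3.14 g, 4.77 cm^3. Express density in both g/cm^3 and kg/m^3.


Density = 3.14 / 4.77 = 0.658 g/cm^3
Convert: 0.658 x 1000 = 658 kg/m^3


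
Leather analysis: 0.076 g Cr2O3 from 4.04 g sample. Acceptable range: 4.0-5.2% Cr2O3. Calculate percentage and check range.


Cr2O3% = 0.076 / 4.04 x 100 = 1.88%
Acceptable range: 4.0 to 5.2%
Within range: No


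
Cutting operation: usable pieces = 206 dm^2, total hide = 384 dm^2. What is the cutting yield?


Yield = usable / total x 100
Yield = 206 / 384 x 100 = 53.6%


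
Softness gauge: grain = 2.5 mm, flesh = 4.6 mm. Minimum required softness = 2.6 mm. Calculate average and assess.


Average softness = 3.55 mm
Meets requirement: Yes


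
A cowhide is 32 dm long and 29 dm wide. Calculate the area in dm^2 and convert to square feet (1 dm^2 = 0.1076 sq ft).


928 dm^2
99.85 sq ft

Area = 32 x 29 = 928 dm^2
Conversion: 928 x 0.1076 = 99.85 sq ft


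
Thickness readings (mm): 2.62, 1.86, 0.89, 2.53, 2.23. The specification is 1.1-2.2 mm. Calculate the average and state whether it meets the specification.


Average = 2.03 mm
Within specification: Yes

Sum = 10.13
Average = 10.13 / 5 = 2.03 mm
Specification range: 1.1 to 2.2 mm
Within spec: Yes


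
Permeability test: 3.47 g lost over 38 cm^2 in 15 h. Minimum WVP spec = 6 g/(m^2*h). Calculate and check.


WVP = 60.88 g/(m^2*h)
Meets specification: Yes


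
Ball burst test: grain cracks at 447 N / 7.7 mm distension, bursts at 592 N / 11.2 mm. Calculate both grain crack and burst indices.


Crack index = 58.1 N/mm
Burst index = 52.9 N/mm

Crack index = 447 / 7.7 = 58.1 N/mm
Burst index = 592 / 11.2 = 52.9 N/mm


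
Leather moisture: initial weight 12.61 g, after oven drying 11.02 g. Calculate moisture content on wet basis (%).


12.6%


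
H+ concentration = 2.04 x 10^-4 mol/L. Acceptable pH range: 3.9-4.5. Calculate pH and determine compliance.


pH = 3.69
Compliant: No

pH = -log10(2.04 x 10^-4) = 3.69
Range: 3.9 to 4.5
Compliant: No


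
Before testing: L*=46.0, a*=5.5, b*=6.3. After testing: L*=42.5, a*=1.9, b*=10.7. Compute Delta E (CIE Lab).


dL = 42.5 - 46.0 = -3.5
da = 1.9 - 5.5 = -3.6
db = 10.7 - 6.3 = 4.4
dE = sqrt((-3.5)^2 + (-3.6)^2 + (4.4)^2) = 6.68


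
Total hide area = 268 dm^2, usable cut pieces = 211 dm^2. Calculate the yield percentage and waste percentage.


Yield = 211 / 268 x 100 = 78.7%
Waste = 268 - 211 = 57 dm^2
Waste% = 100 - 78.7 = 21.3%


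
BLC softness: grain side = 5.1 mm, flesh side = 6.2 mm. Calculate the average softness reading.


Average = (5.1 + 6.2) / 2
Average = 5.65 mm


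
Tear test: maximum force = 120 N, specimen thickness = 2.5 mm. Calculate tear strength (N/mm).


48.0 N/mm

Tear strength = force / thickness
Tear = 120 / 2.5 = 48.0 N/mm


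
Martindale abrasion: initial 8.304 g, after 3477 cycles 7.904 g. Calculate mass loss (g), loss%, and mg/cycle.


Loss = 8.304 - 7.904 = 0.400 g
Loss% = 0.400 / 8.304 x 100 = 4.82%
Rate = 0.400 / 3477 x 1000 = 0.115 mg/cycle


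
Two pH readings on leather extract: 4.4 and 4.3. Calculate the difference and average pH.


Difference = 0.1
Average pH = 4.35

Difference = |4.4 - 4.3| = 0.1
Average = (4.4 + 4.3) / 2 = 4.35


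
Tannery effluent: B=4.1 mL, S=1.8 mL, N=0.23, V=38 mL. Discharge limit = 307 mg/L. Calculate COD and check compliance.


COD = 111.4 mg/L
Compliant: Yes


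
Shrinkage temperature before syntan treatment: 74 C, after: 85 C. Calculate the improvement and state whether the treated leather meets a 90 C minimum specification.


Improvement = 11 C
Meets 90 C spec: No

Improvement = 85 - 74 = 11 C
Spec check: 85 C >= 90 C? No


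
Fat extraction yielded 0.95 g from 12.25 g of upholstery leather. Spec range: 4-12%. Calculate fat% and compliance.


Fat content = 7.8%
Compliant: Yes


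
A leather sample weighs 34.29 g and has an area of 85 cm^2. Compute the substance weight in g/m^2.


Substance weight = mass / area x 10000
SW = 34.29 / 85 x 10000
SW = 4034.1 g/m^2


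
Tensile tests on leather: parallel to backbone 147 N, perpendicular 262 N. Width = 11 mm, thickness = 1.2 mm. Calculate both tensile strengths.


Parallel = 11.14 N/mm^2
Perpendicular = 19.85 N/mm^2

Area = 11 x 1.2 = 13.2 mm^2
TS (parallel) = 147 / 13.2 = 11.14 N/mm^2
TS (perpendicular) = 262 / 13.2 = 19.85 N/mm^2


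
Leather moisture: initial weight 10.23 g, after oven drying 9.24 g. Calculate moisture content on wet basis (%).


Moisture = 10.23 - 9.24 = 0.99 g
MC = 0.99 / 10.23 x 100 = 9.7%


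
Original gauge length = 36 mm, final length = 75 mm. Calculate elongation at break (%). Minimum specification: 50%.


Extension = 75 - 36 = 39 mm
Elongation = 39 / 36 x 100 = 108.3%
Minimum required: 50%
Meets specification: Yes


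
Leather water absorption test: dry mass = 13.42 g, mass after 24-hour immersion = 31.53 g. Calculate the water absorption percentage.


Water absorbed = 31.53 - 13.42 = 18.11 g
WA% = 18.11 / 13.42 x 100 = 134.9%


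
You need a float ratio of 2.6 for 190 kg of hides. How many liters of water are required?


494.0 L

Water = hide weight x target ratio
Water = 190 x 2.6 = 494.0 L


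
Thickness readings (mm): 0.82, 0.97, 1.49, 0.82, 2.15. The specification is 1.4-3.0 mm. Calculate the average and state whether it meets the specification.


Average = 1.25 mm
Within specification: No


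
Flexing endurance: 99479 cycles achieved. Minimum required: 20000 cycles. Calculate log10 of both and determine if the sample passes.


log10(99479) = 5.00
log10(20000) = 4.30
Passes: Yes


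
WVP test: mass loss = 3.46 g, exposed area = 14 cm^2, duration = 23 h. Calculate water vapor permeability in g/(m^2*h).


WVP = mass_loss / (area x time) x 10000
WVP = 3.46 / (14 x 23) x 10000
WVP = 3.46 / 322 x 10000 = 107.45 g/(m^2*h)


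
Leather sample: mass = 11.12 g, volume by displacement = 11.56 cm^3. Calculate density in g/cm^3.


0.962 g/cm^3


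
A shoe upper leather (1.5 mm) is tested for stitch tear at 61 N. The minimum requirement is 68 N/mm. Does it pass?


STS = 40.7 N/mm
Passes: No

STS = 61 / 1.5 = 40.7 N/mm
Minimum required: 68 N/mm
Passes: No


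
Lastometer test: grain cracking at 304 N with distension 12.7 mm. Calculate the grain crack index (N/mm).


Grain crack index = force / distension
Index = 304 / 12.7 = 23.9 N/mm


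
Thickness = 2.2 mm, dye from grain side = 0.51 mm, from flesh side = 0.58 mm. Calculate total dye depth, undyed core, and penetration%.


Total dyed = 0.51 + 0.58 = 1.09 mm
Undyed core = 2.2 - 1.09 = 1.11 mm
Penetration = 1.09 / 2.2 x 100 = 49.5%


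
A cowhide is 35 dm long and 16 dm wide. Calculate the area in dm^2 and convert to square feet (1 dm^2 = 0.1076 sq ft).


Area = 35 x 16 = 560 dm^2
Conversion: 560 x 0.1076 = 60.26 sq ft


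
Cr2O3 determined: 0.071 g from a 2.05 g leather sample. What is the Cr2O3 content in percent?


Cr2O3% = 0.071 / 2.05 x 100
Cr2O3% = 3.46%


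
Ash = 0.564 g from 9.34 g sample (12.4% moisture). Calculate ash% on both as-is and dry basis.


As-is ash% = 0.564 / 9.34 x 100 = 6.04%
Dry mass = 9.34 x (100 - 12.4) / 100 = 8.18184 g
Dry-basis ash% = 0.564 / 8.18184 x 100 = 6.89%


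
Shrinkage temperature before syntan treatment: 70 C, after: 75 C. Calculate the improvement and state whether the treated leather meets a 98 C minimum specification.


Improvement = 5 C
Meets 98 C spec: No

Improvement = 75 - 70 = 5 C
Spec check: 75 C >= 98 C? No


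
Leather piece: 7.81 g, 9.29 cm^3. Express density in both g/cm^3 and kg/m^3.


Density = 7.81 / 9.29 = 0.841 g/cm^3
Convert: 0.841 x 1000 = 841 kg/m^3


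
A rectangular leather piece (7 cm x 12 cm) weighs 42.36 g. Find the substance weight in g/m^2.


5042.9 g/m^2


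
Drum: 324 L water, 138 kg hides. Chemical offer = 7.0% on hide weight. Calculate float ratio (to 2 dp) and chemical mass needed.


Float ratio = 324 / 138 = 2.35
Chemical = 138 x 7.0 / 100 = 9.66 kg


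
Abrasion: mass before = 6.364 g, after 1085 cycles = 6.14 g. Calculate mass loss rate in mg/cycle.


Mass loss = 6.364 - 6.14 = 0.224 g
Rate = 0.224 / 1085 x 1000 = 0.206 mg/cycle


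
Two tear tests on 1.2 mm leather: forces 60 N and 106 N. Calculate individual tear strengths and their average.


Tear 1 = 50.0 N/mm
Tear 2 = 88.3 N/mm
Average = 69.2 N/mm

Tear 1 = 60 / 1.2 = 50.0 N/mm
Tear 2 = 106 / 1.2 = 88.3 N/mm
Average = (50.0 + 88.3) / 2 = 69.2 N/mm


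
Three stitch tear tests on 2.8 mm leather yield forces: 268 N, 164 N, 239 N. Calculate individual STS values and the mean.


STS1 = 95.7 N/mm
STS2 = 58.6 N/mm
STS3 = 85.4 N/mm
Mean = 79.9 N/mm

STS1 = 268 / 2.8 = 95.7 N/mm
STS2 = 164 / 2.8 = 58.6 N/mm
STS3 = 239 / 2.8 = 85.4 N/mm
Mean = (95.7 + 58.6 + 85.4) / 3 = 79.9 N/mm


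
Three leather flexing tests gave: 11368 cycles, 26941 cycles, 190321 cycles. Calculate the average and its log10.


Average = 76210 cycles
log10 = 4.88


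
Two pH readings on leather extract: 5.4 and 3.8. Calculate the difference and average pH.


Difference = |5.4 - 3.8| = 1.6
Average = (5.4 + 3.8) / 2 = 4.60


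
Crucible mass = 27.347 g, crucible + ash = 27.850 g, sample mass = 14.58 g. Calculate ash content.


Ash mass = 0.503 g
Ash content = 3.45%

Ash mass = 27.850 - 27.347 = 0.503 g
Ash% = 0.503 / 14.58 x 100 = 3.45%


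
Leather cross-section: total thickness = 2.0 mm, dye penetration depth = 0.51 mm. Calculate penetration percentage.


25.5%


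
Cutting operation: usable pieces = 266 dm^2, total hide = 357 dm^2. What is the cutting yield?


Yield = usable / total x 100
Yield = 266 / 357 x 100 = 74.5%


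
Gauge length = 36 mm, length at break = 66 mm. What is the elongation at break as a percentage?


Extension = 66 - 36 = 30 mm
Elongation = 30 / 36 x 100 = 83.3%


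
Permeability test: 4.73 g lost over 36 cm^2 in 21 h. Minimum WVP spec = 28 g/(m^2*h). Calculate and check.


WVP = 62.57 g/(m^2*h)
Meets specification: Yes

WVP = 4.73 / (36 x 21) x 10000 = 62.57 g/(m^2*h)
Minimum: 28 g/(m^2*h)
Meets spec: Yes


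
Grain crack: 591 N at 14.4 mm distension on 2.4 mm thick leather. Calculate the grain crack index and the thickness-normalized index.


Crack index = 591 / 14.4 = 41.0 N/mm
Normalized = 41.0 / 2.4 = 17.1 N/mm per mm


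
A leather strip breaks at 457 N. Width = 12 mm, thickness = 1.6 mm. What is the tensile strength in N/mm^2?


23.80 N/mm^2


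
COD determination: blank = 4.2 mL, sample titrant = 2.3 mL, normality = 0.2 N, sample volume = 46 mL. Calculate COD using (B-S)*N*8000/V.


66.1 mg/L


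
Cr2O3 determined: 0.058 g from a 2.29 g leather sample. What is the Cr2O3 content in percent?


2.53%

Cr2O3% = 0.058 / 2.29 x 100
Cr2O3% = 2.53%


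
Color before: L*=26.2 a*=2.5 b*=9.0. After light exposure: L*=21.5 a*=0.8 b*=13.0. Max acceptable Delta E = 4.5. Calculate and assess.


Delta E = 6.40
Passes: No


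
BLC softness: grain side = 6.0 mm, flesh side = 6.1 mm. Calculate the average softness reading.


Average = (6.0 + 6.1) / 2
Average = 6.05 mm


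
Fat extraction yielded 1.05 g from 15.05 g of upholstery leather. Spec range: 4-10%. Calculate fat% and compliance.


Fat% = 1.05 / 15.05 x 100 = 7.0%
Spec range: 4-10%
Compliant: Yes


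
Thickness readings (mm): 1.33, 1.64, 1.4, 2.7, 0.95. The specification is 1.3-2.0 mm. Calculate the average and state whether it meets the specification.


Sum = 8.02
Average = 8.02 / 5 = 1.60 mm
Specification range: 1.3 to 2.0 mm
Within spec: Yes


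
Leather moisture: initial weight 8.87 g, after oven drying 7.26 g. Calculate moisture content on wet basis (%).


18.2%

Moisture = 8.87 - 7.26 = 1.61 g
MC = 1.61 / 8.87 x 100 = 18.2%


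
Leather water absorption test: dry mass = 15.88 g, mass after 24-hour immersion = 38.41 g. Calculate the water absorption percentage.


141.9%


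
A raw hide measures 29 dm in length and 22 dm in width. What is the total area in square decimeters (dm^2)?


638 dm^2


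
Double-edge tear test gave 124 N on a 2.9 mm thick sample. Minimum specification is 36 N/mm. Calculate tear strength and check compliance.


Tear strength = 124 / 2.9 = 42.8 N/mm
Required minimum = 36 N/mm
Compliant: Yes


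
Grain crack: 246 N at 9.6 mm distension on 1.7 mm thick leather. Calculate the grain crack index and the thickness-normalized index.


Crack index = 25.6 N/mm
Normalized index = 15.1 N/mm per mm

Crack index = 246 / 9.6 = 25.6 N/mm
Normalized = 25.6 / 1.7 = 15.1 N/mm per mm


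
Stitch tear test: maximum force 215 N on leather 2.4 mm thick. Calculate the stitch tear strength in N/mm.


89.6 N/mm

Stitch tear strength = force / thickness
STS = 215 / 2.4 = 89.6 N/mm


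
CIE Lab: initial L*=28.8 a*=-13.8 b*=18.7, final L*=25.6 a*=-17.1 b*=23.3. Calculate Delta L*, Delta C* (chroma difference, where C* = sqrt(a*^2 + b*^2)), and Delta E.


Delta L* = -3.2
Delta C* = 5.66
Delta E = 6.50


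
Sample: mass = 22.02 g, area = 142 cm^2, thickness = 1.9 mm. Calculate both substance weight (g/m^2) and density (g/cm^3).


SW = 22.02 / 142 x 10000 = 1550.7 g/m^2
Volume = 142 x 1.9 / 10 = 26.98 cm^3
Density = 22.02 / 26.98 = 0.816 g/cm^3


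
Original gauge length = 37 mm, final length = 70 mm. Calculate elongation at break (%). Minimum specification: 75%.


Extension = 70 - 37 = 33 mm
Elongation = 33 / 37 x 100 = 89.2%
Minimum required: 75%
Meets specification: Yes


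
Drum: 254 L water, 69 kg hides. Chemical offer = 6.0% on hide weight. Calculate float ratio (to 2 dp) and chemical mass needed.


Float ratio = 254 / 69 = 3.68
Chemical = 69 x 6.0 / 100 = 4.14 kg


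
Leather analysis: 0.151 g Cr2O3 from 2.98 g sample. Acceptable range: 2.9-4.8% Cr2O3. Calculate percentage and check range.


Cr2O3 = 5.07%
Within range: No

Cr2O3% = 0.151 / 2.98 x 100 = 5.07%
Acceptable range: 2.9 to 4.8%
Within range: No


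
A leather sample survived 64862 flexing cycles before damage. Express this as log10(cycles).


4.81


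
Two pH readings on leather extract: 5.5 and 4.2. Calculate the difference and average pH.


Difference = 1.3
Average pH = 4.85


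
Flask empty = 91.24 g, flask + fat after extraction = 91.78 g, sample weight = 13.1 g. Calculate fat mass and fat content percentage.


Fat mass = 0.54 g
Fat content = 4.1%


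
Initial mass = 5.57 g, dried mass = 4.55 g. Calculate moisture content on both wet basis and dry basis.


Wet basis = 18.3%
Dry basis = 22.4%


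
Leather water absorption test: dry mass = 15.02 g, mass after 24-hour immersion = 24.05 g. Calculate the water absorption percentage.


Water absorbed = 24.05 - 15.02 = 9.03 g
WA% = 9.03 / 15.02 x 100 = 60.1%


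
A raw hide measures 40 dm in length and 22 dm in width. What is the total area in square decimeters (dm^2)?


880 dm^2

Area = length x width
Area = 40 x 22 = 880 dm^2


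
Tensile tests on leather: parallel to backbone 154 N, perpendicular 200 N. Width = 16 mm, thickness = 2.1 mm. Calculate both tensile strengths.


Parallel = 4.58 N/mm^2
Perpendicular = 5.95 N/mm^2


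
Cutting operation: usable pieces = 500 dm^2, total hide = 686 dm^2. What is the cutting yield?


Yield = usable / total x 100
Yield = 500 / 686 x 100 = 72.9%


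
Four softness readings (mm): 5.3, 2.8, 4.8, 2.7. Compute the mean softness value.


Sum = 5.3 + 2.8 + 4.8 + 2.7
Mean = 15.6 / 4 = 3.90 mm


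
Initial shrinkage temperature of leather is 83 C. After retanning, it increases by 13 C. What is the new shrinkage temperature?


96 C


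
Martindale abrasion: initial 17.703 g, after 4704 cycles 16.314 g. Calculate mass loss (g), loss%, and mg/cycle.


Mass loss = 1.389 g
Loss = 7.85%
Rate = 0.295 mg/cycle


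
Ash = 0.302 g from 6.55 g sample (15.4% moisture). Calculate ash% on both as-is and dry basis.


As-is ash% = 0.302 / 6.55 x 100 = 4.61%
Dry mass = 6.55 x (100 - 15.4) / 100 = 5.5413 g
Dry-basis ash% = 0.302 / 5.5413 x 100 = 5.45%


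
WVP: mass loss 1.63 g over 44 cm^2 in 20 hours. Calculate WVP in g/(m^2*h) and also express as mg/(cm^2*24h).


WVP = 1.63 / (44 x 20) x 10000 = 18.52 g/(m^2*h)
Mass loss in mg = 1.63 x 1000 = 1630 mg
Per cm^2 per 24h in mg: 1630 x 24 / (44 x 20) = 39120 / 880 = 44.45 mg/(cm^2*24h)


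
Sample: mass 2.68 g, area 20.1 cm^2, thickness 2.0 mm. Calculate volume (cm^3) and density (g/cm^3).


Volume = 4.020 cm^3
Density = 0.667 g/cm^3

Thickness in cm = 2.0 / 10 = 0.20 cm
Volume = 20.1 x 0.20 = 4.020 cm^3
Density = 2.68 / 4.020 = 0.667 g/cm^3


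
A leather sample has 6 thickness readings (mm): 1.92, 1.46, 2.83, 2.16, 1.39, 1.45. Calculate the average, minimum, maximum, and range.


Average = 1.87 mm
Min = 1.39 mm
Max = 2.83 mm
Range = 1.44 mm

Sum = 11.21
Average = 11.21 / 6 = 1.87 mm
Minimum = 1.39 mm
Maximum = 2.83 mm
Range = 2.83 - 1.39 = 1.44 mm


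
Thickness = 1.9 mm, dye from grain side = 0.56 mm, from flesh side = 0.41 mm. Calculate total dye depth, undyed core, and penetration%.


Total dyed = 0.56 + 0.41 = 0.97 mm
Undyed core = 1.9 - 0.97 = 0.93 mm
Penetration = 0.97 / 1.9 x 100 = 51.1%


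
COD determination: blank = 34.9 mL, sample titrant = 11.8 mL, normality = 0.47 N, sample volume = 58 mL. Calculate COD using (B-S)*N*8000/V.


COD = (34.9 - 11.8) x 0.47 x 8000 / 58
COD = 23.1 x 0.47 x 8000 / 58
COD = 1497.5 mg/L


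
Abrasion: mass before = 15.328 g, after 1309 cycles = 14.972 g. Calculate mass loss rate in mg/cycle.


Mass loss = 15.328 - 14.972 = 0.356 g
Rate = 0.356 / 1309 x 1000 = 0.272 mg/cycle


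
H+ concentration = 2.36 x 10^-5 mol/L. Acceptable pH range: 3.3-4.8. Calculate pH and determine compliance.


pH = -log10(2.36 x 10^-5) = 4.63
Range: 3.3 to 4.8
Compliant: Yes


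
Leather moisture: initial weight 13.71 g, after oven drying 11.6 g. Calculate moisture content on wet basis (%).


15.4%

Moisture = 13.71 - 11.6 = 2.11 g
MC = 2.11 / 13.71 x 100 = 15.4%


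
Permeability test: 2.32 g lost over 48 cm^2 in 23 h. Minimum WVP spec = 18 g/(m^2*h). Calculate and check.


WVP = 2.32 / (48 x 23) x 10000 = 21.01 g/(m^2*h)
Minimum: 18 g/(m^2*h)
Meets spec: Yes


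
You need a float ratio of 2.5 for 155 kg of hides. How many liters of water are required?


Water = hide weight x target ratio
Water = 155 x 2.5 = 387.5 L


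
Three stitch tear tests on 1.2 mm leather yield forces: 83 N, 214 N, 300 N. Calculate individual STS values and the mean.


STS1 = 69.2 N/mm
STS2 = 178.3 N/mm
STS3 = 250.0 N/mm
Mean = 165.8 N/mm

STS1 = 83 / 1.2 = 69.2 N/mm
STS2 = 214 / 1.2 = 178.3 N/mm
STS3 = 300 / 1.2 = 250.0 N/mm
Mean = (69.2 + 178.3 + 250.0) / 3 = 165.8 N/mm


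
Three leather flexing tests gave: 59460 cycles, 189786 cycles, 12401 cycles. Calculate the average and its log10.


Average = 87216 cycles
log10 = 4.94

Average = (59460 + 189786 + 12401) / 3 = 87216 cycles
log10(87216) = 4.94


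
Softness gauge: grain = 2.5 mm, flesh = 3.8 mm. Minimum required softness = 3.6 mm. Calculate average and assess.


Average = (2.5 + 3.8) / 2 = 3.15 mm
Minimum = 3.6 mm
Meets requirement: No


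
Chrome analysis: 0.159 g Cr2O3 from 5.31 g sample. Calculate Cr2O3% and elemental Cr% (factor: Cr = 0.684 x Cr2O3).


Cr2O3% = 0.159 / 5.31 x 100 = 2.99%
Cr% = 2.99 x 0.684 = 2.05%


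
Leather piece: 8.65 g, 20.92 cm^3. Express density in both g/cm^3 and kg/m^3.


Density = 8.65 / 20.92 = 0.413 g/cm^3
Convert: 0.413 x 1000 = 413 kg/m^3


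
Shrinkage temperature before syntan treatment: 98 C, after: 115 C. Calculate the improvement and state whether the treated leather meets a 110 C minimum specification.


Improvement = 115 - 98 = 17 C
Spec check: 115 C >= 110 C? Yes


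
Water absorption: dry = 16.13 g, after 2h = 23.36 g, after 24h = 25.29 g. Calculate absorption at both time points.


WA (2h) = (23.36 - 16.13) / 16.13 x 100 = 44.8%
WA (24h) = (25.29 - 16.13) / 16.13 x 100 = 56.8%


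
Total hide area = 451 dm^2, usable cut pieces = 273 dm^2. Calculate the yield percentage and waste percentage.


Yield = 273 / 451 x 100 = 60.5%
Waste = 451 - 273 = 178 dm^2
Waste% = 100 - 60.5 = 39.5%


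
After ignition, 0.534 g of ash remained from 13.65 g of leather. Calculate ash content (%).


Ash% = 0.534 / 13.65 x 100
Ash% = 3.91%


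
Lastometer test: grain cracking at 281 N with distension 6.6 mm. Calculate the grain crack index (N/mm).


Grain crack index = force / distension
Index = 281 / 6.6 = 42.6 N/mm


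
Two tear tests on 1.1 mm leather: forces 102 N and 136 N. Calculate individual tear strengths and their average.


Tear 1 = 102 / 1.1 = 92.7 N/mm
Tear 2 = 136 / 1.1 = 123.6 N/mm
Average = (92.7 + 123.6) / 2 = 108.2 N/mm


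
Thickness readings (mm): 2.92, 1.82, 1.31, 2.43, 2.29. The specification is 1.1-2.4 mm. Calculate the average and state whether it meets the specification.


Sum = 10.77
Average = 10.77 / 5 = 2.15 mm
Specification range: 1.1 to 2.4 mm
Within spec: Yes


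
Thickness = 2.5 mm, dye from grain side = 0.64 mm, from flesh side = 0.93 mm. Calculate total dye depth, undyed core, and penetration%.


Total dyed = 1.57 mm
Undyed core = 0.93 mm
Penetration = 62.8%

Total dyed = 0.64 + 0.93 = 1.57 mm
Undyed core = 2.5 - 1.57 = 0.93 mm
Penetration = 1.57 / 2.5 x 100 = 62.8%


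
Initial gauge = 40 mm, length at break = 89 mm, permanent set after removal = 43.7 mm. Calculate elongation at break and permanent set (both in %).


Elongation at break = 122.5%
Permanent set = 9.3%

Elongation at break = (89 - 40) / 40 x 100 = 122.5%
Permanent set = (43.7 - 40) / 40 x 100 = 9.3%


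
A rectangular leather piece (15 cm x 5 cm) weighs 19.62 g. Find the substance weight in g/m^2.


2616.0 g/m^2


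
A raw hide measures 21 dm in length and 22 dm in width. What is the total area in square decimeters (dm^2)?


462 dm^2


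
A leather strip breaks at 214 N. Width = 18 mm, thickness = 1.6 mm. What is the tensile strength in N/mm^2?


Cross-sectional area = 18 x 1.6 = 28.8 mm^2
Tensile strength = 214 / 28.8 = 7.43 N/mm^2


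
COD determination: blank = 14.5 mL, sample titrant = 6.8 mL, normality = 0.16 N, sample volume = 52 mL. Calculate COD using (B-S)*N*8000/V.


189.5 mg/L


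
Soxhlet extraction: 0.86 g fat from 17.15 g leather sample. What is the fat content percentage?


5.0%


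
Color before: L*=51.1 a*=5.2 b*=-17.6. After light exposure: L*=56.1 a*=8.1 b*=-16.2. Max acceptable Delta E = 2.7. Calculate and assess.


dL = 5.0, da = 2.9, db = 1.4
dE = sqrt((5.0)^2 + (2.9)^2 + (1.4)^2) = 5.95
Max = 2.7
Passes: No


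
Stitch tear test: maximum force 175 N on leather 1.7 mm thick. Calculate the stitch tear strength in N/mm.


Stitch tear strength = force / thickness
STS = 175 / 1.7 = 102.9 N/mm


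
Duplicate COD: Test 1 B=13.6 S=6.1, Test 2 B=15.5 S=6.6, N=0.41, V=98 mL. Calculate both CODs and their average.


COD1 = 251.0 mg/L
COD2 = 297.9 mg/L
Average = 274.5 mg/L

COD1 = (13.6 - 6.1) x 0.41 x 8000 / 98 = 251.0 mg/L
COD2 = (15.5 - 6.6) x 0.41 x 8000 / 98 = 297.9 mg/L
Average = (251.0 + 297.9) / 2 = 274.5 mg/L


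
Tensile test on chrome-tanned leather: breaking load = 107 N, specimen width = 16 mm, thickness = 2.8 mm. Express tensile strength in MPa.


Cross-section = 16 x 2.8 = 44.8 mm^2
TS = 107 / 44.8 = 2.39 MPa
(1 N/mm^2 = 1 MPa)


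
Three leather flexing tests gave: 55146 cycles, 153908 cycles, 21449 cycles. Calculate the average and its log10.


Average = (55146 + 153908 + 21449) / 3 = 76834 cycles
log10(76834) = 4.89


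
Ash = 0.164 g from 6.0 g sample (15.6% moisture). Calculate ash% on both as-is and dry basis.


As-is ash = 2.73%
Dry-basis ash = 3.24%

As-is ash% = 0.164 / 6.0 x 100 = 2.73%
Dry mass = 6.0 x (100 - 15.6) / 100 = 5.064 g
Dry-basis ash% = 0.164 / 5.064 x 100 = 3.24%


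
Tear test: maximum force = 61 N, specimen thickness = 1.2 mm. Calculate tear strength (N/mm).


Tear strength = force / thickness
Tear = 61 / 1.2 = 50.8 N/mm


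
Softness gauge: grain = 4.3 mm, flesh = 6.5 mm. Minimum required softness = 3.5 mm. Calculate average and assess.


Average softness = 5.40 mm
Meets requirement: Yes

Average = (4.3 + 6.5) / 2 = 5.40 mm
Minimum = 3.5 mm
Meets requirement: Yes


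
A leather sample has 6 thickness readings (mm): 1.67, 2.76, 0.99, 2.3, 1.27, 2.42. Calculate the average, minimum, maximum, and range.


Average = 1.90 mm
Min = 0.99 mm
Max = 2.76 mm
Range = 1.77 mm

Sum = 11.41
Average = 11.41 / 6 = 1.90 mm
Minimum = 0.99 mm
Maximum = 2.76 mm
Range = 2.76 - 0.99 = 1.77 mm


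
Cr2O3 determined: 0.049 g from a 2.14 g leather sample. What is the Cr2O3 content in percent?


2.29%


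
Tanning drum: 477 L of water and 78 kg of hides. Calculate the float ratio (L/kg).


Float ratio = water / hide weight
Ratio = 477 / 78 = 6.1


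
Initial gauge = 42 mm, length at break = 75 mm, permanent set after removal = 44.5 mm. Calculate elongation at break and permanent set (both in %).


Elongation at break = 78.6%
Permanent set = 6.0%


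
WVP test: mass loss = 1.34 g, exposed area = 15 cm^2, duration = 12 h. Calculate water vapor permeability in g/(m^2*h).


74.44 g/(m^2*h)


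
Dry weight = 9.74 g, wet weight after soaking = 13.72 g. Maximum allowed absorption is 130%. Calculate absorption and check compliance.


Absorption = 40.9%
Compliant: Yes


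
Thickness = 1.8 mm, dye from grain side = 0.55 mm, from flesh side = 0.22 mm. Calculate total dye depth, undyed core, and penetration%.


Total dyed = 0.55 + 0.22 = 0.77 mm
Undyed core = 1.8 - 0.77 = 1.03 mm
Penetration = 0.77 / 1.8 x 100 = 42.8%


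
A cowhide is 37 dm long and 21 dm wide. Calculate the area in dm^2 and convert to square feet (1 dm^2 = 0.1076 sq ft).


777 dm^2
83.61 sq ft


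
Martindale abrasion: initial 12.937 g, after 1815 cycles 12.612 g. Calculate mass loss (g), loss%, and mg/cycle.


Loss = 12.937 - 12.612 = 0.325 g
Loss% = 0.325 / 12.937 x 100 = 2.51%
Rate = 0.325 / 1815 x 1000 = 0.179 mg/cycle


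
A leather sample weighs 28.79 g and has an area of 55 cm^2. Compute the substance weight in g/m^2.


Substance weight = mass / area x 10000
SW = 28.79 / 55 x 10000
SW = 5234.5 g/m^2


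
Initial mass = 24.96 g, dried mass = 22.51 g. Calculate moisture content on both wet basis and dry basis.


Wet basis = 9.8%
Dry basis = 10.9%


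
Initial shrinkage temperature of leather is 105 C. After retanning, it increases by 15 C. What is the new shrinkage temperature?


New Ts = 105 + 15 = 120 C


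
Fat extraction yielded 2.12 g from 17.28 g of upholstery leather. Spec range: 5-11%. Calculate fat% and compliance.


Fat% = 2.12 / 17.28 x 100 = 12.3%
Spec range: 5-11%
Compliant: No


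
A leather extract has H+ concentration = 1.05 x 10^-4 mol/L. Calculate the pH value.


pH = -log10[H+]
pH = -log10(1.05 x 10^-4) = 3.98


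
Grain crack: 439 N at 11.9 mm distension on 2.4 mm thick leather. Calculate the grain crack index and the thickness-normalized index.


Crack index = 36.9 N/mm
Normalized index = 15.4 N/mm per mm


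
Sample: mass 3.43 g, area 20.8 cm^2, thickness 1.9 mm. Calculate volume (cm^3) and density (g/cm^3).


Thickness in cm = 1.9 / 10 = 0.19 cm
Volume = 20.8 x 0.19 = 3.952 cm^3
Density = 3.43 / 3.952 = 0.868 g/cm^3


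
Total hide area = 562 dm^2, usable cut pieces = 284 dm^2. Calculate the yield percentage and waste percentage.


Yield = 50.5%
Waste = 49.5%

Yield = 284 / 562 x 100 = 50.5%
Waste = 562 - 284 = 278 dm^2
Waste% = 100 - 50.5 = 49.5%


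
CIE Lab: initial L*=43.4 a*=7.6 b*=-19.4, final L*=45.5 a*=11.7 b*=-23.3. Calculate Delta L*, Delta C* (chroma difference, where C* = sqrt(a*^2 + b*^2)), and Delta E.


Delta L* = 45.5 - 43.4 = 2.1
C1* = sqrt((7.6)^2 + (-19.4)^2) = 20.836
C2* = sqrt((11.7)^2 + (-23.3)^2) = 26.073
Delta C* = 26.073 - 20.836 = 5.24
Delta E = sqrt((2.1)^2 + (4.1)^2 + (-3.9)^2) = 6.04


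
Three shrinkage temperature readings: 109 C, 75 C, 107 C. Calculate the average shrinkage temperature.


97.0 C


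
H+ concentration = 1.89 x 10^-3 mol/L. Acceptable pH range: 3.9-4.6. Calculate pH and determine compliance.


pH = -log10(1.89 x 10^-3) = 2.72
Range: 3.9 to 4.6
Compliant: No


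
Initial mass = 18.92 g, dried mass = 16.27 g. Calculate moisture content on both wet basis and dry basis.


Wet basis = 14.0%
Dry basis = 16.3%

Moisture lost = 18.92 - 16.27 = 2.65 g
Wet basis MC = 2.65 / 18.92 x 100 = 14.0%
Dry basis MC = 2.65 / 16.27 x 100 = 16.3%


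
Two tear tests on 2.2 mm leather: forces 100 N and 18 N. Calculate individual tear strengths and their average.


Tear 1 = 100 / 2.2 = 45.5 N/mm
Tear 2 = 18 / 2.2 = 8.2 N/mm
Average = (45.5 + 8.2) / 2 = 26.9 N/mm


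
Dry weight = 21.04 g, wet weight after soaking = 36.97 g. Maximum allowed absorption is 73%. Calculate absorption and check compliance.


WA = (36.97 - 21.04) / 21.04 x 100 = 75.7%
Maximum allowed: 73%
Compliant: No


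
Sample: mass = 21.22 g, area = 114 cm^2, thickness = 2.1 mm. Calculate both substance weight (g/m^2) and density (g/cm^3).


Substance weight = 1861.4 g/m^2
Density = 0.886 g/cm^3


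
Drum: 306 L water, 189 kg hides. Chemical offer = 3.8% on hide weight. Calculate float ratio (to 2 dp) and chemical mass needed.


Float ratio = 1.62
Chemical needed = 7.182 kg

Float ratio = 306 / 189 = 1.62
Chemical = 189 x 3.8 / 100 = 7.182 kg


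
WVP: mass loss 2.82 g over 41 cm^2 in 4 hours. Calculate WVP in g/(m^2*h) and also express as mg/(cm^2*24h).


WVP = 171.95 g/(m^2*h)
Daily rate = 412.68 mg/(cm^2*24h)


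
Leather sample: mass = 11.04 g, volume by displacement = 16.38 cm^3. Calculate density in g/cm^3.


Density = mass / volume
Density = 11.04 / 16.38 = 0.674 g/cm^3


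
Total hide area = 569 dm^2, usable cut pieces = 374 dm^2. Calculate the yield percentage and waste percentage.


Yield = 374 / 569 x 100 = 65.7%
Waste = 569 - 374 = 195 dm^2
Waste% = 100 - 65.7 = 34.3%


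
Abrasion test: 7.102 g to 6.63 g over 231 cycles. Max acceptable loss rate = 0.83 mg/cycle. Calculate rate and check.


Loss = 7.102 - 6.63 = 0.472 g
Rate = 0.472 g / 231 cycles x 1000 = 2.043 mg/cycle
Max = 0.83 mg/cycle
Passes: No


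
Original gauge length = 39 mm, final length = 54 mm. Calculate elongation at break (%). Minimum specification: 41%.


Extension = 54 - 39 = 15 mm
Elongation = 15 / 39 x 100 = 38.5%
Minimum required: 41%
Meets specification: No


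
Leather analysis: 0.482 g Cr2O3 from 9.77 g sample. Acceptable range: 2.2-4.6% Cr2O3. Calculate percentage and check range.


Cr2O3 = 4.93%
Within range: No


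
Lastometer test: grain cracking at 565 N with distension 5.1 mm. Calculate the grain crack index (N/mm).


110.8 N/mm

Grain crack index = force / distension
Index = 565 / 5.1 = 110.8 N/mm


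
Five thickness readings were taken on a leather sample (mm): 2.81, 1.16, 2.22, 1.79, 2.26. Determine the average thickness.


Sum = 2.81 + 1.16 + 2.22 + 1.79 + 2.26 = 10.24
Average = 10.24 / 5 = 2.05 mm


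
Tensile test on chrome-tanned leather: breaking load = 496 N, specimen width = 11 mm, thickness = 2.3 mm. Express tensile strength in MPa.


19.60 MPa

Cross-section = 11 x 2.3 = 25.3 mm^2
TS = 496 / 25.3 = 19.60 MPa
(1 N/mm^2 = 1 MPa)


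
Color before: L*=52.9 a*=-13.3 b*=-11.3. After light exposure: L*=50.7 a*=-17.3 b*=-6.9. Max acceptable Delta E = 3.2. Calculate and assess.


Delta E = 6.34
Passes: No


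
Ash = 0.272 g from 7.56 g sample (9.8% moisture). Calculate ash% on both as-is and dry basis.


As-is ash = 3.60%
Dry-basis ash = 3.99%


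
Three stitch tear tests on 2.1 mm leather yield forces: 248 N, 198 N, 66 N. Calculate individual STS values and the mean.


STS1 = 118.1 N/mm
STS2 = 94.3 N/mm
STS3 = 31.4 N/mm
Mean = 81.3 N/mm


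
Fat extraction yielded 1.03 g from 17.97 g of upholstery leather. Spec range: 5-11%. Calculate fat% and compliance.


Fat% = 1.03 / 17.97 x 100 = 5.7%
Spec range: 5-11%
Compliant: Yes


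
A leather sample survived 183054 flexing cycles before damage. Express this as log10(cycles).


log10(183054) = 5.26


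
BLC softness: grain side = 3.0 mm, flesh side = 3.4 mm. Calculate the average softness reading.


3.20 mm

Average = (3.0 + 3.4) / 2
Average = 3.20 mm


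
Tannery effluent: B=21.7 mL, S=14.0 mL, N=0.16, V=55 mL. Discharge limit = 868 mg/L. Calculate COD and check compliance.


COD = (21.7 - 14.0) x 0.16 x 8000 / 55 = 179.2 mg/L
Limit: 868 mg/L
Compliant: Yes


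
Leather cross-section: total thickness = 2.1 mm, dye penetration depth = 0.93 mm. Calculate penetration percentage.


Penetration% = 0.93 / 2.1 x 100
Penetration = 44.3%


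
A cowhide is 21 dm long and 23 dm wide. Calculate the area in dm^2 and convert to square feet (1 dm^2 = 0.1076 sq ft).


Area = 21 x 23 = 483 dm^2
Conversion: 483 x 0.1076 = 51.97 sq ft


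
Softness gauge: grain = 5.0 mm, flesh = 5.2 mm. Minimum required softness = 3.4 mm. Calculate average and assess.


Average = (5.0 + 5.2) / 2 = 5.10 mm
Minimum = 3.4 mm
Meets requirement: Yes


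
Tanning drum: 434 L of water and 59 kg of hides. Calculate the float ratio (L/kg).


7.4


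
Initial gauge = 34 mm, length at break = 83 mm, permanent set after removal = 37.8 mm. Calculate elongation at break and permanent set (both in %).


Elongation at break = (83 - 34) / 34 x 100 = 144.1%
Permanent set = (37.8 - 34) / 34 x 100 = 11.2%


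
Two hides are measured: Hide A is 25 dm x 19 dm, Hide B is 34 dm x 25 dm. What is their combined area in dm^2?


Hide A area = 25 x 19 = 475 dm^2
Hide B area = 34 x 25 = 850 dm^2
Total = 475 + 850 = 1325 dm^2


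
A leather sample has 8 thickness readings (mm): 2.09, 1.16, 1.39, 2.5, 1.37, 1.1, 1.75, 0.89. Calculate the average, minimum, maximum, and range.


Sum = 12.25
Average = 12.25 / 8 = 1.53 mm
Minimum = 0.89 mm
Maximum = 2.5 mm
Range = 2.5 - 0.89 = 1.61 mm


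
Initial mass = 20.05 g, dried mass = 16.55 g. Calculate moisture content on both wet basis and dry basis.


Moisture lost = 20.05 - 16.55 = 3.50 g
Wet basis MC = 3.50 / 20.05 x 100 = 17.5%
Dry basis MC = 3.50 / 16.55 x 100 = 21.1%


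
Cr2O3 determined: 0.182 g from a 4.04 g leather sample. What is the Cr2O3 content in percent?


4.50%


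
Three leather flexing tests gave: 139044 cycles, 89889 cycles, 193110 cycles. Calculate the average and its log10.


Average = (139044 + 89889 + 193110) / 3 = 140681 cycles
log10(140681) = 5.15


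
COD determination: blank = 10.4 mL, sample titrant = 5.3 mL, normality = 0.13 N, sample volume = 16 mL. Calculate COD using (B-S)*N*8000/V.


COD = (10.4 - 5.3) x 0.13 x 8000 / 16
COD = 5.1 x 0.13 x 8000 / 16
COD = 331.5 mg/L


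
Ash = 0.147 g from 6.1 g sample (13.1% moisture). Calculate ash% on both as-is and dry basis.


As-is ash = 2.41%
Dry-basis ash = 2.77%

As-is ash% = 0.147 / 6.1 x 100 = 2.41%
Dry mass = 6.1 x (100 - 13.1) / 100 = 5.3009 g
Dry-basis ash% = 0.147 / 5.3009 x 100 = 2.77%


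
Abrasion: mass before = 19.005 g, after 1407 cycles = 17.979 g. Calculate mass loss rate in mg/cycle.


0.729 mg/cycle


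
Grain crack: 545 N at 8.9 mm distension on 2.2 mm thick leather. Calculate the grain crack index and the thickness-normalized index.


Crack index = 61.2 N/mm
Normalized index = 27.8 N/mm per mm

Crack index = 545 / 8.9 = 61.2 N/mm
Normalized = 61.2 / 2.2 = 27.8 N/mm per mm


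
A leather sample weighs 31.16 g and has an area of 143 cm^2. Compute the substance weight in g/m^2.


2179.0 g/m^2

Substance weight = mass / area x 10000
SW = 31.16 / 143 x 10000
SW = 2179.0 g/m^2


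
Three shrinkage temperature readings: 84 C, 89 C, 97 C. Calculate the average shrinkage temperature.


Average = (84 + 89 + 97) / 3
Average = 270 / 3 = 90.0 C


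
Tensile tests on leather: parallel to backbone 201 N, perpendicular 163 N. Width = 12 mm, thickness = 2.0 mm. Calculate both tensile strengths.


Area = 12 x 2.0 = 24.0 mm^2
TS (parallel) = 201 / 24.0 = 8.38 N/mm^2
TS (perpendicular) = 163 / 24.0 = 6.79 N/mm^2


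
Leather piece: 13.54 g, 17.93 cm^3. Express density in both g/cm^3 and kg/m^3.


0.755 g/cm^3
755 kg/m^3
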